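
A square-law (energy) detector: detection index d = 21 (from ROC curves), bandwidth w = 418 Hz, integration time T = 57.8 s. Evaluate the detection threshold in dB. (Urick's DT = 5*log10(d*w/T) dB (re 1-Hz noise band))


DT = 5*log10(d*w/T) = 5*log10(21 * 418 / 57.8) = 5*log10(151.87) = 10.91

10.91 dB


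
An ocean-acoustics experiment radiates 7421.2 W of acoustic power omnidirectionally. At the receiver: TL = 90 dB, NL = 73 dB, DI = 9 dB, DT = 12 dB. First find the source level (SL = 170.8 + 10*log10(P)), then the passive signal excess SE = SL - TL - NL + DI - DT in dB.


Step 1: SL = 170.8 + 10*log10(7421.2) = 209.5 dB
Step 2: SE = SL - TL - NL + DI - DT = 209.5 - 90 - 73 + 9 - 12 = 43.5

43.5 dB


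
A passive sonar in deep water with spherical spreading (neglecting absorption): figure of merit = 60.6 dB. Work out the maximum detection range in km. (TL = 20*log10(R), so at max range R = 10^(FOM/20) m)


At max range FOM = TL, so 20*log10(R) = 60.6
R = 10^(60.6/20) = 1071.52 m = 1.07 km

1.07 km


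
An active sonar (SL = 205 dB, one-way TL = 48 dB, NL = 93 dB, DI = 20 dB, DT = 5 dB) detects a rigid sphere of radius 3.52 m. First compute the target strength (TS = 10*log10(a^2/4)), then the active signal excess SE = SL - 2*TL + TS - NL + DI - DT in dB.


Step 1: TS = 10*log10(3.52^2/4) = 4.91 dB
Step 2: SE = SL - 2*TL + TS - NL + DI - DT = 205 - 2*48 + (4.91) - 93 + 20 - 5 = 35.91

35.91 dB


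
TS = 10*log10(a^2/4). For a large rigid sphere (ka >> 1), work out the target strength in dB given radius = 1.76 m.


-1.11 dB


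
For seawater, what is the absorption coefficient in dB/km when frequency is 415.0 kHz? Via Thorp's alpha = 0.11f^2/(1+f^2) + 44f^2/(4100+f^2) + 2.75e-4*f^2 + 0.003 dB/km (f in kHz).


f^2 = 172225.0
alpha = 0.11*172225.0/(1+172225.0) + 44*172225.0/(4100+172225.0) + 2.75e-4*172225.0 + 0.003 = 90.452

90.452 dB/km


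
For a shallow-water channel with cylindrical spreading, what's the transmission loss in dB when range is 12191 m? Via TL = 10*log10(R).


40.86 dB


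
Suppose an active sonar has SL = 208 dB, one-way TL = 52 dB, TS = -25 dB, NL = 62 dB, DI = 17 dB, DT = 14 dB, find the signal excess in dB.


20 dB


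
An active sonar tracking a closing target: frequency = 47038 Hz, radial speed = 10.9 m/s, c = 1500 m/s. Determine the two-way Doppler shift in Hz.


683.62 Hz


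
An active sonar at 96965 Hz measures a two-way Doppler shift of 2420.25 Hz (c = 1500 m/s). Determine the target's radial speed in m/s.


From fd = 2*f*v/c, v = c*fd/(2*f) = 1500 * 2420.25 / (2*96965) = 18.72

18.72 m/s


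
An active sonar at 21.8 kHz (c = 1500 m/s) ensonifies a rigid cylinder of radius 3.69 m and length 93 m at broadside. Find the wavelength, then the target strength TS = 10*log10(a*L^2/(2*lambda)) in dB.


Step 1: lambda = c/f = 1500/21800 = 0.06881 m
Step 2: TS = 10*log10(a*L^2/(2*lambda)) = 10*log10(3.69*93^2/(2*0.06881)) = 53.65

53.65 dB


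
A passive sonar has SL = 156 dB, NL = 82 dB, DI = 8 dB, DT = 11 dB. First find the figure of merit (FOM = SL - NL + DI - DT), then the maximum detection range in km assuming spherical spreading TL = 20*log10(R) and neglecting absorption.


Step 1: FOM = SL - NL + DI - DT = 156 - 82 + 8 - 11 = 71 dB
Step 2: at max range FOM = TL = 20*log10(R), so R = 10^(71/20) = 3548.13 m = 3.55 km

3.55 km


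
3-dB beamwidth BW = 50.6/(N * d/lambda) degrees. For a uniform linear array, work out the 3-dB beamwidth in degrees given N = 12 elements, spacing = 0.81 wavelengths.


5.21 deg


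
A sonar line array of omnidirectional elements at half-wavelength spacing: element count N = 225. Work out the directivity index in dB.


23.52 dB


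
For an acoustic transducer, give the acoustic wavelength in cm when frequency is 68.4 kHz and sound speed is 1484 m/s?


lambda = c/f = 1484 / 68400 = 0.0217 m = 2.17 cm

2.17 cm


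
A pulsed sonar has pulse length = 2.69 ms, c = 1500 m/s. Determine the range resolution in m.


dR = c*tau/2 = 1500 * 2.69e-3 / 2 = 2.0175

2.0175 m


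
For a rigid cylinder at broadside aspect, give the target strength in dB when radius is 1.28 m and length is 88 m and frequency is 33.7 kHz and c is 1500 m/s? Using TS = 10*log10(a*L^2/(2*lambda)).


lambda = 1500/33700 = 0.04451 m
TS = 10*log10(1.28*88^2/(2*0.04451)) = 50.47

50.47 dB


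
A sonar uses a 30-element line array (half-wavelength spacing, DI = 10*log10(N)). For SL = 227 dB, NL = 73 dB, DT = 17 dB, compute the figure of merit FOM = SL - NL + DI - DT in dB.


Step 1: DI = 10*log10(30) = 14.77 dB
Step 2: FOM = SL - NL + DI - DT = 227 - 73 + 14.77 - 17 = 151.77

151.77 dB


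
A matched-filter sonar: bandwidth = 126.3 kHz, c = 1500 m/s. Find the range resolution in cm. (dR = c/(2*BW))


dR = c/(2*BW) = 1500 / (2 * 126.3e3) = 0.0059 m = 0.59 cm

0.59 cm


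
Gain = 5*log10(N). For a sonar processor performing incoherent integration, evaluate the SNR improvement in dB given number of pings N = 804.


Gain = 5*log10(804) = 14.53

14.53 dB


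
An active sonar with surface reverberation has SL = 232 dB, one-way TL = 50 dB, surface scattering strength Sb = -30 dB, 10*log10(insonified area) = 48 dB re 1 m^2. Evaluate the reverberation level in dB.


RL = SL - 2*TL + Sb + 10*log10(A) = 232 - 2*50 + (-30) + 48 = 150

150 dB


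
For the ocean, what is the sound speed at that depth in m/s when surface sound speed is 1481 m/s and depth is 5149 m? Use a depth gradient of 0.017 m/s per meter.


c = 1481 + 0.017 * 5149 = 1568.533

1568.533 m/s


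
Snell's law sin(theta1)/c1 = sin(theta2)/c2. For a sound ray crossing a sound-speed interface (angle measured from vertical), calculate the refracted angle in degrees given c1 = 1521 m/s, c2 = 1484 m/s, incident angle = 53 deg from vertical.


sin(theta2) = (c2/c1)*sin(theta1) = (1484/1521)*sin(53 deg) = 0.77921
theta2 = arcsin(0.77921) = 51.19

51.19 deg


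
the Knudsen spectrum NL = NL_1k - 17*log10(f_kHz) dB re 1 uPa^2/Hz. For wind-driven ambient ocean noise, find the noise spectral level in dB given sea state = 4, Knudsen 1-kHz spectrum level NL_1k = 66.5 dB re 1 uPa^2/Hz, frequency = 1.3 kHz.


NL = NL_1k - 17*log10(f_kHz) = 66.5 - 17*log10(1.3) = 66.5 - (1.94) = 64.56

64.56 dB


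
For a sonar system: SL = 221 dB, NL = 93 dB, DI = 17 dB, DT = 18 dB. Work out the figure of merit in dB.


127 dB


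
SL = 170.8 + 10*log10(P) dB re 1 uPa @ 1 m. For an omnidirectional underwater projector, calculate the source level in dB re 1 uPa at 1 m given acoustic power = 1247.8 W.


SL = 170.8 + 10*log10(1247.8) = 170.8 + 30.96 = 201.76

201.76 dB


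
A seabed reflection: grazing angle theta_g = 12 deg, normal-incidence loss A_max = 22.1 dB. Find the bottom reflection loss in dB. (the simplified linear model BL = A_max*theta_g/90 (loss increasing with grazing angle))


BL = A_max * theta_g / 90 = 22.1 * 12 / 90 = 2.95

2.95 dB


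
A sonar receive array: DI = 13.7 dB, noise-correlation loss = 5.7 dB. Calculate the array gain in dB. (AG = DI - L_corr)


AG = DI - L_corr = 13.7 - 5.7 = 8.0

8.0 dB


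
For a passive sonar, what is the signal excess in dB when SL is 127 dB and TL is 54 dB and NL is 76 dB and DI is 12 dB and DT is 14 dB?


SE = SL - TL - NL + DI - DT = 127 - 54 - 76 + 12 - 14 = -5

-5 dB


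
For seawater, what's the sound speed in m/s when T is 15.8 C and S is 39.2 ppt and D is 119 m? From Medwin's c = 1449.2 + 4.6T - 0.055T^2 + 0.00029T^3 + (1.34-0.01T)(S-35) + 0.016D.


c = 1449.2 + 4.6*15.8 - 0.055*15.8^2 + 0.00029*15.8^3 + (1.34 - 0.01*15.8)*(39.2 - 35) + 0.016*119 = 1516.16

1516.16 m/s


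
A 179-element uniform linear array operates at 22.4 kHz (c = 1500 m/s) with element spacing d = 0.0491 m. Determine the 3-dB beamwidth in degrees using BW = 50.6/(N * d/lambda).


Step 1: lambda = 1500/22400 = 0.06696 m
Step 2: d/lambda = 0.0491/0.06696 = 0.7333
Step 3: BW = 50.6/(N * d/lambda) = 50.6/(179 * 0.7333) = 0.39

0.39 deg


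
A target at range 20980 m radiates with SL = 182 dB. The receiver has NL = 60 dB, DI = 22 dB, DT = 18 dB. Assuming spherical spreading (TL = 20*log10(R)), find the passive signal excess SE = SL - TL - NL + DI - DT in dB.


Step 1: TL = 20*log10(20980) = 86.44 dB
Step 2: SE = 182 - 86.44 - 60 + 22 - 18 = 39.56

39.56 dB


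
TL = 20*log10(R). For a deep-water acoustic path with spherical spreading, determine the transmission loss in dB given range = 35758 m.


91.07 dB


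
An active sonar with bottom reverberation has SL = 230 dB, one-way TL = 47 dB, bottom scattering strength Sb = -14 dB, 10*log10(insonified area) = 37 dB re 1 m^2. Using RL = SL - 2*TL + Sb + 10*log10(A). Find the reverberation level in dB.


159 dB


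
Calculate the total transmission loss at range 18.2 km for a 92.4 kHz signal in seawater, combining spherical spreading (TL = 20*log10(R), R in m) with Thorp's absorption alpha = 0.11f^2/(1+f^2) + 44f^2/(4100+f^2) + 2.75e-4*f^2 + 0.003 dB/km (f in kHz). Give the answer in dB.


670.99 dB


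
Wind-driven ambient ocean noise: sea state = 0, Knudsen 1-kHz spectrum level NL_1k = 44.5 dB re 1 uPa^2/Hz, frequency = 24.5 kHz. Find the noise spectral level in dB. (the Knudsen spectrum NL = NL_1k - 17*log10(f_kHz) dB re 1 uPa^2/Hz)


NL = NL_1k - 17*log10(f_kHz) = 44.5 - 17*log10(24.5) = 44.5 - (23.62) = 20.88

20.88 dB


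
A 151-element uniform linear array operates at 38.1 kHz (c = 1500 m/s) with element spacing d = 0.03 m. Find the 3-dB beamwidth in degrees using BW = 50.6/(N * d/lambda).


0.44 deg


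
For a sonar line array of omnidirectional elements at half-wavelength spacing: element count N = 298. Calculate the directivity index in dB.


DI = 10*log10(298) = 24.74

24.74 dB


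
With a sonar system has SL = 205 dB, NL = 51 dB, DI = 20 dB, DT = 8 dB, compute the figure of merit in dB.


FOM = SL - NL + DI - DT = 205 - 51 + 20 - 8 = 166

166 dB


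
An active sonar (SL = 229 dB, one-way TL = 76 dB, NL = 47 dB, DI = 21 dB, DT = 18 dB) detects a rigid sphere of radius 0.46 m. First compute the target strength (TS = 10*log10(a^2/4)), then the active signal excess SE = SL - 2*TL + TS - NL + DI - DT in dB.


Step 1: TS = 10*log10(0.46^2/4) = -12.77 dB
Step 2: SE = SL - 2*TL + TS - NL + DI - DT = 229 - 2*76 + (-12.77) - 47 + 21 - 18 = 20.23

20.23 dB


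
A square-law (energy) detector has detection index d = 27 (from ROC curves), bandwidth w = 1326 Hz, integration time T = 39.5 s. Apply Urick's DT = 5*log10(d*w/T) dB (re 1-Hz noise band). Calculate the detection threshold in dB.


14.79 dB


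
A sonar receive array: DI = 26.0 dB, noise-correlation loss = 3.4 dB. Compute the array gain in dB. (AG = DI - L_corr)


22.6 dB


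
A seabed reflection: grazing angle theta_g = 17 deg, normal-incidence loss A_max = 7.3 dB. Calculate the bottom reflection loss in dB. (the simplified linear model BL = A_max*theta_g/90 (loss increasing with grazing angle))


1.38 dB


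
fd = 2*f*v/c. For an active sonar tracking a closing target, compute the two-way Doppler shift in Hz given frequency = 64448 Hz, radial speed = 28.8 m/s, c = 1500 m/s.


2474.8 Hz


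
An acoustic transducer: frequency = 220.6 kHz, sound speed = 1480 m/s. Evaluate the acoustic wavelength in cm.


lambda = c/f = 1480 / 220600 = 0.0067 m = 0.67 cm

0.67 cm


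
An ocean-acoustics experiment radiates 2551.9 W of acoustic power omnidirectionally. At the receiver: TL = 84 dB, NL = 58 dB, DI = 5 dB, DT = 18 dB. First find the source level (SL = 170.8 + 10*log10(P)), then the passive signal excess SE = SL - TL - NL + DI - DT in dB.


Step 1: SL = 170.8 + 10*log10(2551.9) = 204.87 dB
Step 2: SE = SL - TL - NL + DI - DT = 204.87 - 84 - 58 + 5 - 18 = 49.87

49.87 dB


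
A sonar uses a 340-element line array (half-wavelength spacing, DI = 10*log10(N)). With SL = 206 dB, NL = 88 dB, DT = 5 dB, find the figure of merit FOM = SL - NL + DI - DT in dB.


Step 1: DI = 10*log10(340) = 25.31 dB
Step 2: FOM = SL - NL + DI - DT = 206 - 88 + 25.31 - 5 = 138.31

138.31 dB


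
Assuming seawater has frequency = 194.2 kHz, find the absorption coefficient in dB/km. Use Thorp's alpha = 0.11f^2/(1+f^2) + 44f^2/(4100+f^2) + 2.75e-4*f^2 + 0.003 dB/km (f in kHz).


50.17 dB/km


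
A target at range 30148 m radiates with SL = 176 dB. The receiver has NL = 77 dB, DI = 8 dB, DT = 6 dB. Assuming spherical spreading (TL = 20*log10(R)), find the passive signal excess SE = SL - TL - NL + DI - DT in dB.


Step 1: TL = 20*log10(30148) = 89.59 dB
Step 2: SE = 176 - 89.59 - 77 + 8 - 6 = 11.41

11.41 dB


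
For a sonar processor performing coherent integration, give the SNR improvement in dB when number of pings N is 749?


Gain = 10*log10(749) = 28.74

28.74 dB


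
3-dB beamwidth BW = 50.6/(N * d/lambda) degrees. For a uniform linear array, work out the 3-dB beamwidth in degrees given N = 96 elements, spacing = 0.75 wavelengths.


0.7 deg


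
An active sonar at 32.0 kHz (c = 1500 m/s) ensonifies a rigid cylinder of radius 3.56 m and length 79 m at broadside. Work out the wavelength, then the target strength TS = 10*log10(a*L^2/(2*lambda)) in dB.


Step 1: lambda = c/f = 1500/32000 = 0.04688 m
Step 2: TS = 10*log10(a*L^2/(2*lambda)) = 10*log10(3.56*79^2/(2*0.04688)) = 53.75

53.75 dB


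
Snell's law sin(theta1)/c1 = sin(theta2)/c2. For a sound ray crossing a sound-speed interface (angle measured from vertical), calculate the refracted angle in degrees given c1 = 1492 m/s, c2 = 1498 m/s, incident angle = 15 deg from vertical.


15.06 deg


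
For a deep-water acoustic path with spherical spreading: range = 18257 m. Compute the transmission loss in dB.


TL = 20*log10(18257) = 85.23

85.23 dB


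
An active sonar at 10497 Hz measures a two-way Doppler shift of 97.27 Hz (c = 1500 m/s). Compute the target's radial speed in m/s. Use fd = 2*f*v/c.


From fd = 2*f*v/c, v = c*fd/(2*f) = 1500 * 97.27 / (2*10497) = 6.95

6.95 m/s


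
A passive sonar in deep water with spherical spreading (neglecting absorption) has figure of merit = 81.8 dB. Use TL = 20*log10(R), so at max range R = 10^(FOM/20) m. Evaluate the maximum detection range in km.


At max range FOM = TL, so 20*log10(R) = 81.8
R = 10^(81.8/20) = 12302.69 m = 12.3 km

12.3 km


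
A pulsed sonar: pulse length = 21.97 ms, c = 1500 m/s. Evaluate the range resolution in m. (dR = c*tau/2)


dR = c*tau/2 = 1500 * 21.97e-3 / 2 = 16.4775

16.4775 m


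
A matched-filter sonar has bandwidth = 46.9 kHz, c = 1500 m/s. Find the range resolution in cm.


1.6 cm


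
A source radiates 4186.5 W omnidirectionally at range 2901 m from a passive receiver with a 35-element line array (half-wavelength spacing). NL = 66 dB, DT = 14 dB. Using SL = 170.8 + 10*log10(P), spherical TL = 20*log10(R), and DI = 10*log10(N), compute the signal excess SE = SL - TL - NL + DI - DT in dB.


73.21 dB


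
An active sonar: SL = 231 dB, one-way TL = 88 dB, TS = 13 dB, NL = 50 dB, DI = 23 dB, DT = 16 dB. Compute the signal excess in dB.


25 dB


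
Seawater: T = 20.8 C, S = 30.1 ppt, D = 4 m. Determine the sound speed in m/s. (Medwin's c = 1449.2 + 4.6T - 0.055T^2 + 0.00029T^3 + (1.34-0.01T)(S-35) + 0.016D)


c = 1449.2 + 4.6*20.8 - 0.055*20.8^2 + 0.00029*20.8^3 + (1.34 - 0.01*20.8)*(30.1 - 35) + 0.016*4 = 1518.21

1518.21 m/s


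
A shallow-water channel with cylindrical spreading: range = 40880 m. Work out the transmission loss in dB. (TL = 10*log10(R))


46.12 dB


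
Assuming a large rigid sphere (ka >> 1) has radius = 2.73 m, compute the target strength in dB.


TS = 10*log10(2.73^2 / 4) = 10*log10(1.863225) = 2.7

2.7 dB


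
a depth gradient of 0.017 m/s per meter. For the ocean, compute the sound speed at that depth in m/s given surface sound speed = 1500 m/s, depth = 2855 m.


c = 1500 + 0.017 * 2855 = 1548.535

1548.535 m/s


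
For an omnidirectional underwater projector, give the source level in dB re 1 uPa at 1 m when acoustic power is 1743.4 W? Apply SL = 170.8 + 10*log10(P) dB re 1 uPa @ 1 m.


SL = 170.8 + 10*log10(1743.4) = 170.8 + 32.41 = 203.21

203.21 dB


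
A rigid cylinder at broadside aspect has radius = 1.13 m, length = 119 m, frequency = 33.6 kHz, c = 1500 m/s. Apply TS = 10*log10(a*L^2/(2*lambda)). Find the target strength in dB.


lambda = 1500/33600 = 0.04464 m
TS = 10*log10(1.13*119^2/(2*0.04464)) = 52.53

52.53 dB


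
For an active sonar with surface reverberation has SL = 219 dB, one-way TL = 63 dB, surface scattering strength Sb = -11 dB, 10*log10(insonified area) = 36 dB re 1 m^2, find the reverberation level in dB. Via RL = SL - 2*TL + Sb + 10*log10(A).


RL = SL - 2*TL + Sb + 10*log10(A) = 219 - 2*63 + (-11) + 36 = 118

118 dB


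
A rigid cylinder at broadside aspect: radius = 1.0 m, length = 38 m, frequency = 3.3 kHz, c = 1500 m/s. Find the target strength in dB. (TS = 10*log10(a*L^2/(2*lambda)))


32.01 dB


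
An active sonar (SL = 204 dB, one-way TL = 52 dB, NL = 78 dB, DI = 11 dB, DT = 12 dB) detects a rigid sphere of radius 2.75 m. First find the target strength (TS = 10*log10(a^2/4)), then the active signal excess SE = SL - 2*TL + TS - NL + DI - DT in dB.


Step 1: TS = 10*log10(2.75^2/4) = 2.77 dB
Step 2: SE = SL - 2*TL + TS - NL + DI - DT = 204 - 2*52 + (2.77) - 78 + 11 - 12 = 23.77

23.77 dB


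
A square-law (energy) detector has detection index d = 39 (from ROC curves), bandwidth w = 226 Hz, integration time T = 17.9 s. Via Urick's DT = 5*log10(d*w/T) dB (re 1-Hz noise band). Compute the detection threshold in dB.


DT = 5*log10(d*w/T) = 5*log10(39 * 226 / 17.9) = 5*log10(492.4) = 13.46

13.46 dB


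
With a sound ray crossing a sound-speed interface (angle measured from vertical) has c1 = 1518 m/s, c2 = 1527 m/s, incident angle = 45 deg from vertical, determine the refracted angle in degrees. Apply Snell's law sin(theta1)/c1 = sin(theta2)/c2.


45.34 deg


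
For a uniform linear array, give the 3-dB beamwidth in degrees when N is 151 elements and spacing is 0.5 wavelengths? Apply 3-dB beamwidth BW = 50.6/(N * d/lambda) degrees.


BW = 50.6 / (151 * 0.5) = 50.6 / 75.5 = 0.67

0.67 deg


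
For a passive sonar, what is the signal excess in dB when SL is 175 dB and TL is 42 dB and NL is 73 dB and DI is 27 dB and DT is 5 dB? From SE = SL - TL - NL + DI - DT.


SE = SL - TL - NL + DI - DT = 175 - 42 - 73 + 27 - 5 = 82

82 dB


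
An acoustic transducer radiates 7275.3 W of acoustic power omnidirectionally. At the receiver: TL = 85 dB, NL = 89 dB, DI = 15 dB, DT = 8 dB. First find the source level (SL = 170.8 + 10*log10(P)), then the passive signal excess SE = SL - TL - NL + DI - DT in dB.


Step 1: SL = 170.8 + 10*log10(7275.3) = 209.42 dB
Step 2: SE = SL - TL - NL + DI - DT = 209.42 - 85 - 89 + 15 - 8 = 42.42

42.42 dB


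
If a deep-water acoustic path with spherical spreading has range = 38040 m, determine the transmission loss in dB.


TL = 20*log10(38040) = 91.6

91.6 dB


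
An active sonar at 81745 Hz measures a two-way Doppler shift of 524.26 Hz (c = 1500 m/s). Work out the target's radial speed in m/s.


From fd = 2*f*v/c, v = c*fd/(2*f) = 1500 * 524.26 / (2*81745) = 4.81

4.81 m/s


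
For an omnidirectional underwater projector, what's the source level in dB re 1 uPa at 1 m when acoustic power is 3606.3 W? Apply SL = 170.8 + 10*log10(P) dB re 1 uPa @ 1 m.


SL = 170.8 + 10*log10(3606.3) = 170.8 + 35.57 = 206.37

206.37 dB


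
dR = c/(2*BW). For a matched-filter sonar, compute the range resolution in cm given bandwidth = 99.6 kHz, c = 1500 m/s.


0.75 cm


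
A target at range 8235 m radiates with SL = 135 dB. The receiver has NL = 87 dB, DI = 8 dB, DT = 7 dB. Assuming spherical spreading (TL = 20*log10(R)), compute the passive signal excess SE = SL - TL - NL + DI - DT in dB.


Step 1: TL = 20*log10(8235) = 78.31 dB
Step 2: SE = 135 - 78.31 - 87 + 8 - 7 = -29.31

-29.31 dB


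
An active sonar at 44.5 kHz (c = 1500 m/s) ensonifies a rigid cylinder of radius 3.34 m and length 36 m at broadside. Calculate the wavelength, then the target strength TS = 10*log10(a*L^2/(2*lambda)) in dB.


Step 1: lambda = c/f = 1500/44500 = 0.03371 m
Step 2: TS = 10*log10(a*L^2/(2*lambda)) = 10*log10(3.34*36^2/(2*0.03371)) = 48.08

48.08 dB


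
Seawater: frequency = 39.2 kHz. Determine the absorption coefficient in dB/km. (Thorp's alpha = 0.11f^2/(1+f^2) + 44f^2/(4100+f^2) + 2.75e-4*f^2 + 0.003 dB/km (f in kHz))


f^2 = 1536.64
alpha = 0.11*1536.64/(1+1536.64) + 44*1536.64/(4100+1536.64) + 2.75e-4*1536.64 + 0.003 = 12.531

12.531 dB/km


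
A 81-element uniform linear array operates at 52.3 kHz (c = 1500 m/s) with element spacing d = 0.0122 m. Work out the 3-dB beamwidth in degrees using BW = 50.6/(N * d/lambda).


Step 1: lambda = 1500/52300 = 0.02868 m
Step 2: d/lambda = 0.0122/0.02868 = 0.4254
Step 3: BW = 50.6/(N * d/lambda) = 50.6/(81 * 0.4254) = 1.47

1.47 deg


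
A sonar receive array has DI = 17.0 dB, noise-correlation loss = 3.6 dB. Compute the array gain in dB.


13.4 dB


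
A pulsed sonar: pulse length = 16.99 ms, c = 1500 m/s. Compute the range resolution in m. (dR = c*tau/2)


12.7425 m


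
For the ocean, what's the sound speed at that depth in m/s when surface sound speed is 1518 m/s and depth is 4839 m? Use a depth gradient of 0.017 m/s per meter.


c = 1518 + 0.017 * 4839 = 1600.263

1600.263 m/s


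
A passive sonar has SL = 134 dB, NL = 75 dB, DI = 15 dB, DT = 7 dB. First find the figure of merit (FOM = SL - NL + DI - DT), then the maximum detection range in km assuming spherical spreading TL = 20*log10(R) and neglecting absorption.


Step 1: FOM = SL - NL + DI - DT = 134 - 75 + 15 - 7 = 67 dB
Step 2: at max range FOM = TL = 20*log10(R), so R = 10^(67/20) = 2238.72 m = 2.24 km

2.24 km


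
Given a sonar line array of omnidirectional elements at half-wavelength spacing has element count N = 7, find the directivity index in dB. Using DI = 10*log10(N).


DI = 10*log10(7) = 8.45

8.45 dB


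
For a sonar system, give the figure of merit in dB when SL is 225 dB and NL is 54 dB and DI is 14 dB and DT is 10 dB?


175 dB


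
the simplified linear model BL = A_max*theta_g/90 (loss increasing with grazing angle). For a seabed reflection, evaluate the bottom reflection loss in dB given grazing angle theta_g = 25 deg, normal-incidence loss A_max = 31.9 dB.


BL = A_max * theta_g / 90 = 31.9 * 25 / 90 = 8.86

8.86 dB


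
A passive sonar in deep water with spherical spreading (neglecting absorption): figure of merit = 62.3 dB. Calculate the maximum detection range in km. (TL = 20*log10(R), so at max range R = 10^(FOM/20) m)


At max range FOM = TL, so 20*log10(R) = 62.3
R = 10^(62.3/20) = 1303.17 m = 1.3 km

1.3 km


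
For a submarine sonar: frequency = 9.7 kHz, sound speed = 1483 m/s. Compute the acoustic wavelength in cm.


15.29 cm


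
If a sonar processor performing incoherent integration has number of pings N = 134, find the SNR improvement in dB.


Gain = 5*log10(134) = 10.64

10.64 dB


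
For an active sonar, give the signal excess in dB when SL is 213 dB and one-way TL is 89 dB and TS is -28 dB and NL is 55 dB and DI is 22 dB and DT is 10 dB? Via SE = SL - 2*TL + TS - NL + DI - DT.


-36 dB


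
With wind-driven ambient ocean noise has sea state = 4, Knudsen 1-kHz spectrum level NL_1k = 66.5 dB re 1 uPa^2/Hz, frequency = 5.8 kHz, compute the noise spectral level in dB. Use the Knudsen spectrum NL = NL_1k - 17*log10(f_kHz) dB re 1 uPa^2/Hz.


53.52 dB


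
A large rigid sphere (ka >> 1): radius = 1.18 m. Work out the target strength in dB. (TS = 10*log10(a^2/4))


-4.58 dB


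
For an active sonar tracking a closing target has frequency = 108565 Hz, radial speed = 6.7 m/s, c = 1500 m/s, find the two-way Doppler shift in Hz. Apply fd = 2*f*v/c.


fd = 2*f*v/c = 2 * 108565 * 6.7 / 1500 = 969.85

969.85 Hz


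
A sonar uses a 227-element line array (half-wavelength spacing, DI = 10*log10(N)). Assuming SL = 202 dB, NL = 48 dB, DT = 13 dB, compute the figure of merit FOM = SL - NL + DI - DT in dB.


Step 1: DI = 10*log10(227) = 23.56 dB
Step 2: FOM = SL - NL + DI - DT = 202 - 48 + 23.56 - 13 = 164.56

164.56 dB


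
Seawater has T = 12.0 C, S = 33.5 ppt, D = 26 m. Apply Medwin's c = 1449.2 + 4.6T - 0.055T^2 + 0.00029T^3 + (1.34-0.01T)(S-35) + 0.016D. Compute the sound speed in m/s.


c = 1449.2 + 4.6*12.0 - 0.055*12.0^2 + 0.00029*12.0^3 + (1.34 - 0.01*12.0)*(33.5 - 35) + 0.016*26 = 1495.57

1495.57 m/s


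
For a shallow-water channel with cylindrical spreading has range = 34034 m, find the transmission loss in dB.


45.32 dB


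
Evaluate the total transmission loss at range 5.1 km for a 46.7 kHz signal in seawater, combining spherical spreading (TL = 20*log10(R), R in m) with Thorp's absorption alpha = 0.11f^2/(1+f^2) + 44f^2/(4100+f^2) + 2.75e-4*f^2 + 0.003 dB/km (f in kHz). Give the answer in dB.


Step 1 (Thorp): alpha = 0.11*2180.89/(1+2180.89) + 44*2180.89/(4100+2180.89) + 2.75e-4*2180.89 + 0.003 = 15.9907 dB/km
Step 2: TL_spread = 20*log10(5100) = 74.15 dB
Step 3: TL_abs = alpha*R = 15.9907 * 5.1 = 81.55 dB
Step 4: TL_total = 74.15 + 81.55 = 155.7

155.7 dB


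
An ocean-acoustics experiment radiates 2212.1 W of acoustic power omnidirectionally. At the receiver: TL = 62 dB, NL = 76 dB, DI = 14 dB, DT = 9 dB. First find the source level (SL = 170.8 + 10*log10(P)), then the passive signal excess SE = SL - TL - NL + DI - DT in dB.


Step 1: SL = 170.8 + 10*log10(2212.1) = 204.25 dB
Step 2: SE = SL - TL - NL + DI - DT = 204.25 - 62 - 76 + 14 - 9 = 71.25

71.25 dB


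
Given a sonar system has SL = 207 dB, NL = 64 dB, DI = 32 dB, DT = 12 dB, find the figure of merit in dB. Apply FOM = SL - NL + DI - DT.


FOM = SL - NL + DI - DT = 207 - 64 + 32 - 12 = 163

163 dB


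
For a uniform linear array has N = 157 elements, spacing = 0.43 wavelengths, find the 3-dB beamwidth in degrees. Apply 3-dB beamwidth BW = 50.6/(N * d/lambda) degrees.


BW = 50.6 / (157 * 0.43) = 50.6 / 67.51 = 0.75

0.75 deg


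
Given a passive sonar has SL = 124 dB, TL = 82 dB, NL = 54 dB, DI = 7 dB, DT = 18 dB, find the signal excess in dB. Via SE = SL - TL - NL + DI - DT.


SE = SL - TL - NL + DI - DT = 124 - 82 - 54 + 7 - 18 = -23

-23 dB


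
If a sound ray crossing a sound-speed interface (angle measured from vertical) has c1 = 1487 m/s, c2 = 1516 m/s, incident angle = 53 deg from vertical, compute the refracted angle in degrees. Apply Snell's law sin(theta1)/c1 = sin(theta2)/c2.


sin(theta2) = (c2/c1)*sin(theta1) = (1516/1487)*sin(53 deg) = 0.81421
theta2 = arcsin(0.81421) = 54.51

54.51 deg


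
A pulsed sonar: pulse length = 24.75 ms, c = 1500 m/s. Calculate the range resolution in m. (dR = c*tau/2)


dR = c*tau/2 = 1500 * 24.75e-3 / 2 = 18.5625

18.5625 m


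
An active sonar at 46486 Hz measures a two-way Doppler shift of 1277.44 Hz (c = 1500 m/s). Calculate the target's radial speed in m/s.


From fd = 2*f*v/c, v = c*fd/(2*f) = 1500 * 1277.44 / (2*46486) = 20.61

20.61 m/s


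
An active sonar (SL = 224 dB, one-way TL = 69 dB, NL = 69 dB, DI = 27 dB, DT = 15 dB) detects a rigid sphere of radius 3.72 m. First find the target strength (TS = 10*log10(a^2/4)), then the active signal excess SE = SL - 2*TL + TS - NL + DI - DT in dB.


Step 1: TS = 10*log10(3.72^2/4) = 5.39 dB
Step 2: SE = SL - 2*TL + TS - NL + DI - DT = 224 - 2*69 + (5.39) - 69 + 27 - 15 = 34.39

34.39 dB


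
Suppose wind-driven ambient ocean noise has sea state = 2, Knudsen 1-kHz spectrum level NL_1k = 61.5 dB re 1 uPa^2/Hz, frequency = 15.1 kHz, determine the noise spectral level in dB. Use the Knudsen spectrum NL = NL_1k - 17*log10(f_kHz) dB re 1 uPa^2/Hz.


NL = NL_1k - 17*log10(f_kHz) = 61.5 - 17*log10(15.1) = 61.5 - (20.04) = 41.46

41.46 dB


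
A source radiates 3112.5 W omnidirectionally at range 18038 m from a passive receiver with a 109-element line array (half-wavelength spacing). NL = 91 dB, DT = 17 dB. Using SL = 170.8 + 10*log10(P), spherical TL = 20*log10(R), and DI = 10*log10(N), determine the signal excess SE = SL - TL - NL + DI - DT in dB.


Step 1: SL = 170.8 + 10*log10(3112.5) = 205.73 dB
Step 2: TL = 20*log10(18038) = 85.12 dB
Step 3: DI = 10*log10(109) = 20.37 dB
Step 4: SE = SL - TL - NL + DI - DT = 205.73 - 85.12 - 91 + 20.37 - 17 = 32.98

32.98 dB


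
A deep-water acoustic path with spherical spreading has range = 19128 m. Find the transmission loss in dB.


85.63 dB


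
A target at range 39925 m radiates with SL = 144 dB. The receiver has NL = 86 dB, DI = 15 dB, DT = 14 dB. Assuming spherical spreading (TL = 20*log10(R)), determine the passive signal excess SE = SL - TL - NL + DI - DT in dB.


Step 1: TL = 20*log10(39925) = 92.02 dB
Step 2: SE = 144 - 92.02 - 86 + 15 - 14 = -33.02

-33.02 dB


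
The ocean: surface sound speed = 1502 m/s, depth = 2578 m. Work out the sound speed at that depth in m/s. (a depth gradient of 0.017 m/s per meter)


c = 1502 + 0.017 * 2578 = 1545.826

1545.826 m/s


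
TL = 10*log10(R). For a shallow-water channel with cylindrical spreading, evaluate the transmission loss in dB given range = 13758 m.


TL = 10*log10(13758) = 41.39

41.39 dB


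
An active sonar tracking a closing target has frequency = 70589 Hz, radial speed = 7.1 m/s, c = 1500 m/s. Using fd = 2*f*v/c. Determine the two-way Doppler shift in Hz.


fd = 2*f*v/c = 2 * 70589 * 7.1 / 1500 = 668.24

668.24 Hz


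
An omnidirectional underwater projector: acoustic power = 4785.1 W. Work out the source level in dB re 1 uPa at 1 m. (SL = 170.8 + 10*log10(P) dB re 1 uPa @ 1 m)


207.6 dB


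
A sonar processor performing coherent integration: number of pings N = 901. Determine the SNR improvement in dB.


Gain = 10*log10(901) = 29.55

29.55 dB


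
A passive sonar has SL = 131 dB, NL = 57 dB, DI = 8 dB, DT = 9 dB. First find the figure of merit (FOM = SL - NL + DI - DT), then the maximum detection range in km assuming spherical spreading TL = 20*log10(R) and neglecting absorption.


Step 1: FOM = SL - NL + DI - DT = 131 - 57 + 8 - 9 = 73 dB
Step 2: at max range FOM = TL = 20*log10(R), so R = 10^(73/20) = 4466.84 m = 4.47 km

4.47 km


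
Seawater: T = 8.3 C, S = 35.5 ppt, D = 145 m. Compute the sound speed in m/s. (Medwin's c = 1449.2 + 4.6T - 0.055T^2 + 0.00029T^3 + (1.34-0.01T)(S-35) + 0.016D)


c = 1449.2 + 4.6*8.3 - 0.055*8.3^2 + 0.00029*8.3^3 + (1.34 - 0.01*8.3)*(35.5 - 35) + 0.016*145 = 1486.71

1486.71 m/s


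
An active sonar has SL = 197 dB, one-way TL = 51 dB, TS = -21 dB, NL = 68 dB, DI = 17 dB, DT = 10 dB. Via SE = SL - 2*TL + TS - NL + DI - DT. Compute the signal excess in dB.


13 dB


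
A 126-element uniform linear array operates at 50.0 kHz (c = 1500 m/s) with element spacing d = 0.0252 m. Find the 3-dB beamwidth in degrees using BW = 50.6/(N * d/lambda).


Step 1: lambda = 1500/50000 = 0.03 m
Step 2: d/lambda = 0.0252/0.03 = 0.84
Step 3: BW = 50.6/(N * d/lambda) = 50.6/(126 * 0.84) = 0.48

0.48 deg


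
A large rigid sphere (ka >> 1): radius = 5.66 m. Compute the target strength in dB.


TS = 10*log10(5.66^2 / 4) = 10*log10(8.0089) = 9.04

9.04 dB


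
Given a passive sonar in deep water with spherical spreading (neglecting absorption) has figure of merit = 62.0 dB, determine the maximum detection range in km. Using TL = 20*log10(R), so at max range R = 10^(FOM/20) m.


1.26 km


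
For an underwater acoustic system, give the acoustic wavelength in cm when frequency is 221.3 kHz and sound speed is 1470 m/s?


lambda = c/f = 1470 / 221300 = 0.0066 m = 0.66 cm

0.66 cm


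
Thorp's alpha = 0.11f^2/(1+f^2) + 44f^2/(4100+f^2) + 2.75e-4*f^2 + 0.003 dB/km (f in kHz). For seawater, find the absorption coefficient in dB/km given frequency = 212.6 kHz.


52.883 dB/km


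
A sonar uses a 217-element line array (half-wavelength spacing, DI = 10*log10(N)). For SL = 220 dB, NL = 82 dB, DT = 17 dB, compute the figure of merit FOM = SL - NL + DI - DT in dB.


144.36 dB


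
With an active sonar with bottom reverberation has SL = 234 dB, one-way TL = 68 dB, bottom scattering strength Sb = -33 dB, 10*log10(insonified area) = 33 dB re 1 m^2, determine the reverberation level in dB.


98 dB


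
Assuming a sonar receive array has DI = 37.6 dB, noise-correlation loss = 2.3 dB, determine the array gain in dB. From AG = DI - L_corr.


35.3 dB


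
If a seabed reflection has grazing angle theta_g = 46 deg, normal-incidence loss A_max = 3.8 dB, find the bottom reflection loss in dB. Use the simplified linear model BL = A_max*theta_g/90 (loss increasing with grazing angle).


1.94 dB


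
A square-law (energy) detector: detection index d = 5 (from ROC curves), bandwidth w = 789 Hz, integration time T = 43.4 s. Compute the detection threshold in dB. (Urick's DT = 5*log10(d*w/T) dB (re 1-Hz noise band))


DT = 5*log10(d*w/T) = 5*log10(5 * 789 / 43.4) = 5*log10(90.9) = 9.79

9.79 dB


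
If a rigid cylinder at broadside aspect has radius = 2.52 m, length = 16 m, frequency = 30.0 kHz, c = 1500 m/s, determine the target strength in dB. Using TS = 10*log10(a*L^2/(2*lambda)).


38.1 dB


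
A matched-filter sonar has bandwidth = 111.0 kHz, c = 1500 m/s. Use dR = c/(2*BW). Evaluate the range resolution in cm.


dR = c/(2*BW) = 1500 / (2 * 111.0e3) = 0.0068 m = 0.68 cm

0.68 cm


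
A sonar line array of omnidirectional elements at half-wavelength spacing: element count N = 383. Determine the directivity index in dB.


DI = 10*log10(383) = 25.83

25.83 dB


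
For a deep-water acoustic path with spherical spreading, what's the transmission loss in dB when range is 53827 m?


TL = 20*log10(53827) = 94.62

94.62 dB


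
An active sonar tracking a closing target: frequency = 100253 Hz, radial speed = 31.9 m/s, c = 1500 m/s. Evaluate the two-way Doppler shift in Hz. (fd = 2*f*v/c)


fd = 2*f*v/c = 2 * 100253 * 31.9 / 1500 = 4264.09

4264.09 Hz


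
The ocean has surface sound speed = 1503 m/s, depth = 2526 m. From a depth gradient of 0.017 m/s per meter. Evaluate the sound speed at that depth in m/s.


c = 1503 + 0.017 * 2526 = 1545.942

1545.942 m/s


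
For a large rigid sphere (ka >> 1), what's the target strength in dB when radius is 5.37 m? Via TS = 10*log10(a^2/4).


TS = 10*log10(5.37^2 / 4) = 10*log10(7.209225) = 8.58

8.58 dB


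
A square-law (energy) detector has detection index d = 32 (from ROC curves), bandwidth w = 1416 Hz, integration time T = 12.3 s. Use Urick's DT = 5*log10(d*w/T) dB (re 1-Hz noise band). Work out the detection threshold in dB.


DT = 5*log10(d*w/T) = 5*log10(32 * 1416 / 12.3) = 5*log10(3683.9) = 17.83

17.83 dB


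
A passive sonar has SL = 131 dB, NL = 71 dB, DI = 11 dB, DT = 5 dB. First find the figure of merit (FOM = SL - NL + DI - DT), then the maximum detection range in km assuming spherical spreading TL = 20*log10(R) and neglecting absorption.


Step 1: FOM = SL - NL + DI - DT = 131 - 71 + 11 - 5 = 66 dB
Step 2: at max range FOM = TL = 20*log10(R), so R = 10^(66/20) = 1995.26 m = 2.0 km

2.0 km


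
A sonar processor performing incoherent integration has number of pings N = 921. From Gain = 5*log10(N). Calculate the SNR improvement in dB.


Gain = 5*log10(921) = 14.82

14.82 dB


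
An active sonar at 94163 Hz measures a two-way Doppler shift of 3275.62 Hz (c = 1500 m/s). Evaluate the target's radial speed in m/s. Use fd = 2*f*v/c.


From fd = 2*f*v/c, v = c*fd/(2*f) = 1500 * 3275.62 / (2*94163) = 26.09

26.09 m/s


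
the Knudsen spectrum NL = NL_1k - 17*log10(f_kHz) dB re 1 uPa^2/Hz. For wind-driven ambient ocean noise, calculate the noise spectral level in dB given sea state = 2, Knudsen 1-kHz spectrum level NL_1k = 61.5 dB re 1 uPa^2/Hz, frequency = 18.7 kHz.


NL = NL_1k - 17*log10(f_kHz) = 61.5 - 17*log10(18.7) = 61.5 - (21.62) = 39.88

39.88 dB


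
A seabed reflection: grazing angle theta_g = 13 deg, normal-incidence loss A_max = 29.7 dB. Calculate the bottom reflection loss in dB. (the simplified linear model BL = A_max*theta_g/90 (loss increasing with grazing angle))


BL = A_max * theta_g / 90 = 29.7 * 13 / 90 = 4.29

4.29 dB


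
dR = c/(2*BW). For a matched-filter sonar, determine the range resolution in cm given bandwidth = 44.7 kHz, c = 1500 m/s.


dR = c/(2*BW) = 1500 / (2 * 44.7e3) = 0.0168 m = 1.68 cm

1.68 cm


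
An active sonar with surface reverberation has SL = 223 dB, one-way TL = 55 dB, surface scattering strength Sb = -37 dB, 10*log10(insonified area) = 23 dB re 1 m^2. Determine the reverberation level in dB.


RL = SL - 2*TL + Sb + 10*log10(A) = 223 - 2*55 + (-37) + 23 = 99

99 dB


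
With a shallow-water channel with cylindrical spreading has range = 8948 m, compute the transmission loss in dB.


TL = 10*log10(8948) = 39.52

39.52 dB


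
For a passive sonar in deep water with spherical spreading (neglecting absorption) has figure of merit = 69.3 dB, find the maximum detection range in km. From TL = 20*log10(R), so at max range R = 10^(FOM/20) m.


At max range FOM = TL, so 20*log10(R) = 69.3
R = 10^(69.3/20) = 2917.43 m = 2.92 km

2.92 km


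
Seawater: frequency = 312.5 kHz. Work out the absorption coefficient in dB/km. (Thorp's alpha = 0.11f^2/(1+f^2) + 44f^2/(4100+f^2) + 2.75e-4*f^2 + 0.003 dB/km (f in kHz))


69.196 dB/km


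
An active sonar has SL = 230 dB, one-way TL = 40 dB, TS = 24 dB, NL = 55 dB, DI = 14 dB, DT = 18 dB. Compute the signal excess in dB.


SE = SL - 2*TL + TS - NL + DI - DT = 230 - 2*40 + (24) - 55 + 14 - 18 = 115

115 dB


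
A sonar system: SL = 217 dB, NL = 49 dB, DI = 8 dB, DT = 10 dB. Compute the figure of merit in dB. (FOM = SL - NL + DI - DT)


166 dB


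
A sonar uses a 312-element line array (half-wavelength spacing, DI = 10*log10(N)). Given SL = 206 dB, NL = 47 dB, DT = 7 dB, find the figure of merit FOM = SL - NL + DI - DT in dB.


Step 1: DI = 10*log10(312) = 24.94 dB
Step 2: FOM = SL - NL + DI - DT = 206 - 47 + 24.94 - 7 = 176.94

176.94 dB


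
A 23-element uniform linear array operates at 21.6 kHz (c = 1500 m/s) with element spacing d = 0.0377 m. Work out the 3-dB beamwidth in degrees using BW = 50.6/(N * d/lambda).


Step 1: lambda = 1500/21600 = 0.06944 m
Step 2: d/lambda = 0.0377/0.06944 = 0.5429
Step 3: BW = 50.6/(N * d/lambda) = 50.6/(23 * 0.5429) = 4.05

4.05 deg


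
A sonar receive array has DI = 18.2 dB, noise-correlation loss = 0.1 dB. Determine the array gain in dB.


AG = DI - L_corr = 18.2 - 0.1 = 18.1

18.1 dB


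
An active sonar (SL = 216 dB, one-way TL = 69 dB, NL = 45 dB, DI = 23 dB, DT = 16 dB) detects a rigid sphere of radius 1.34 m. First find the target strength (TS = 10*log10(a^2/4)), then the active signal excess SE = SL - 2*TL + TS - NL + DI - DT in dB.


Step 1: TS = 10*log10(1.34^2/4) = -3.48 dB
Step 2: SE = SL - 2*TL + TS - NL + DI - DT = 216 - 2*69 + (-3.48) - 45 + 23 - 16 = 36.52

36.52 dB


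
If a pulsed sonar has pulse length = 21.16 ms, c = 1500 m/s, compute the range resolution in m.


dR = c*tau/2 = 1500 * 21.16e-3 / 2 = 15.87

15.87 m


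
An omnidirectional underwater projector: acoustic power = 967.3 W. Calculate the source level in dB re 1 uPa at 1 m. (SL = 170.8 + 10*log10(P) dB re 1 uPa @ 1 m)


SL = 170.8 + 10*log10(967.3) = 170.8 + 29.86 = 200.66

200.66 dB


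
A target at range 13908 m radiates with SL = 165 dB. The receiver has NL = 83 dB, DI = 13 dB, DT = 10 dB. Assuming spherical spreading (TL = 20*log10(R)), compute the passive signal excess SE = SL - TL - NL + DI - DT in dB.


2.13 dB


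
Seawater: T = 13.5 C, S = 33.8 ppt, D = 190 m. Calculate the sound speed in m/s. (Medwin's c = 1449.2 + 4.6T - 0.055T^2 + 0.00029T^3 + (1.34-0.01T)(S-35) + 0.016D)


1503.58 m/s
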